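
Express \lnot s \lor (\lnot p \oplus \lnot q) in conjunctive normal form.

\lnot s \lor (\lnot p \oplus \lnot q)
≡ \lnot s \lor ((\lnot p \lor \lnot q) \land \lnot (\lnot p \land \lnot q))
≡ \lnot s \lor ((\lnot p \lor \lnot q) \land (\lnot \lnot p \lor \lnot \lnot q))
≡ \lnot s \lor ((\lnot p \lor \lnot q) \land (p \lor \lnot \lnot q))
≡ \lnot s \lor ((\lnot p \lor \lnot q) \land (p \lor q))
≡ (\lnot s \lor \lnot p \lor \lnot q) \land (\lnot s \lor p \lor q)

(\lnot s \lor \lnot p \lor \lnot q) \land (\lnot s \lor p \lor q)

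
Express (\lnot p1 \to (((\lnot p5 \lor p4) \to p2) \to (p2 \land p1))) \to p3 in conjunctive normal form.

(\lnot p1 \to (((\lnot p5 \lor p4) \to p2) \to (p2 \land p1))) \to p3
≡ \lnot (\lnot p1 \to (((\lnot p5 \lor p4) \to p2) \to (p2 \land p1))) \lor p3   [eliminate \to]
≡ \lnot (\lnot \lnot p1 \lor (((\lnot p5 \lor p4) \to p2) \to (p2 \land p1))) \lor p3   [eliminate \to]
≡ \lnot (\lnot \lnot p1 \lor \lnot ((\lnot p5 \lor p4) \to p2) \lor (p2 \land p1)) \lor p3   [eliminate \to]
≡ \lnot (\lnot \lnot p1 \lor \lnot (\lnot (\lnot p5 \lor p4) \lor p2) \lor (p2 \land p1)) \lor p3   [eliminate \to]
≡ (\lnot \lnot \lnot p1 \land \lnot \lnot (\lnot (\lnot p5 \lor p4) \lor p2) \land \lnot (p2 \land p1)) \lor p3   [De Morgan]
≡ (\lnot p1 \land \lnot \lnot (\lnot (\lnot p5 \lor p4) \lor p2) \land \lnot (p2 \land p1)) \lor p3   [double negation]
≡ (\lnot p1 \land (\lnot (\lnot p5 \lor p4) \lor p2) \land \lnot (p2 \land p1)) \lor p3   [double negation]
≡ (\lnot p1 \land ((\lnot \lnot p5 \land \lnot p4) \lor p2) \land \lnot (p2 \land p1)) \lor p3   [De Morgan]
≡ (\lnot p1 \land ((p5 \land \lnot p4) \lor p2) \land \lnot (p2 \land p1)) \lor p3   [double negation]
≡ (\lnot p1 \land ((p5 \land \lnot p4) \lor p2) \land (\lnot p2 \lor \lnot p1)) \lor p3   [De Morgan]
≡ (\lnot p1 \lor p3) \land (p5 \lor p2 \lor p3) \land (\lnot p4 \lor p2 \lor p3) \land (\lnot p2 \lor \lnot p1 \lor p3)   [distribute \lor over \land]
≡ (\lnot p1 \lor p3) \land (p5 \lor p2 \lor p3) \land (\lnot p4 \lor p2 \lor p3)   [simplify]

(\lnot p1 \lor p3) \land (p5 \lor p2 \lor p3) \land (\lnot p4 \lor p2 \lor p3)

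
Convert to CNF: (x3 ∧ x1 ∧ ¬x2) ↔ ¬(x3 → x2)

¬x3 ∨ x2 ∨ x1

(x3 ∧ x1 ∧ ¬x2) ↔ ¬(x3 → x2)
⇔ ((x3 ∧ x1 ∧ ¬x2) → ¬(x3 → x2)) ∧ (¬(x3 → x2) → (x3 ∧ x1 ∧ ¬x2))   [eliminate ↔]
⇔ (¬(x3 ∧ x1 ∧ ¬x2) ∨ ¬(x3 → x2)) ∧ (¬(x3 → x2) → (x3 ∧ x1 ∧ ¬x2))   [eliminate →]
⇔ (¬(x3 ∧ x1 ∧ ¬x2) ∨ ¬(¬x3 ∨ x2)) ∧ (¬(x3 → x2) → (x3 ∧ x1 ∧ ¬x2))   [eliminate →]
⇔ (¬(x3 ∧ x1 ∧ ¬x2) ∨ ¬(¬x3 ∨ x2)) ∧ (¬¬(x3 → x2) ∨ (x3 ∧ x1 ∧ ¬x2))   [eliminate →]
⇔ (¬(x3 ∧ x1 ∧ ¬x2) ∨ ¬(¬x3 ∨ x2)) ∧ (¬¬(¬x3 ∨ x2) ∨ (x3 ∧ x1 ∧ ¬x2))   [eliminate →]
⇔ (¬x3 ∨ ¬x1 ∨ ¬¬x2 ∨ ¬(¬x3 ∨ x2)) ∧ (¬¬(¬x3 ∨ x2) ∨ (x3 ∧ x1 ∧ ¬x2))   [De Morgan]
⇔ (¬x3 ∨ ¬x1 ∨ x2 ∨ ¬(¬x3 ∨ x2)) ∧ (¬¬(¬x3 ∨ x2) ∨ (x3 ∧ x1 ∧ ¬x2))   [double negation]
⇔ (¬x3 ∨ ¬x1 ∨ x2 ∨ (¬¬x3 ∧ ¬x2)) ∧ (¬¬(¬x3 ∨ x2) ∨ (x3 ∧ x1 ∧ ¬x2))   [De Morgan]
⇔ (¬x3 ∨ ¬x1 ∨ x2 ∨ (x3 ∧ ¬x2)) ∧ (¬¬(¬x3 ∨ x2) ∨ (x3 ∧ x1 ∧ ¬x2))   [double negation]
⇔ (¬x3 ∨ ¬x1 ∨ x2 ∨ (x3 ∧ ¬x2)) ∧ (¬x3 ∨ x2 ∨ (x3 ∧ x1 ∧ ¬x2))   [double negation]
⇔ (¬x3 ∨ ¬x1 ∨ x2 ∨ x3) ∧ (¬x3 ∨ ¬x1 ∨ x2 ∨ ¬x2) ∧ (¬x3 ∨ x2 ∨ x3) ∧ (¬x3 ∨ x2 ∨ x1) ∧ (¬x3 ∨ x2 ∨ ¬x2)   [distribute ∨ over ∧]
⇔ ¬x3 ∨ x2 ∨ x1   [simplify]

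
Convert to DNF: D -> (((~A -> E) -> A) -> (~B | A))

D -> (((~A -> E) -> A) -> (~B | A))
= ~D | (((~A -> E) -> A) -> (~B | A))   [eliminate ->]
= ~D | ~((~A -> E) -> A) | ~B | A   [eliminate ->]
= ~D | ~(~(~A -> E) | A) | ~B | A   [eliminate ->]
= ~D | ~(~(~~A | E) | A) | ~B | A   [eliminate ->]
= ~D | (~~(~~A | E) & ~A) | ~B | A   [De Morgan]
= ~D | ((~~A | E) & ~A) | ~B | A   [double negation]
= ~D | ((A | E) & ~A) | ~B | A   [double negation]
= ~D | (A & ~A) | (E & ~A) | ~B | A   [distribute & over |]
= ~D | (E & ~A) | ~B | A   [simplify]

~D | (E & ~A) | ~B | A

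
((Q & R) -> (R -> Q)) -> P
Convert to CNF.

(Q | P) & (R | P) & (~Q | P)

((Q & R) -> (R -> Q)) -> P
≡ ~((Q & R) -> (R -> Q)) | P
≡ ~(~(Q & R) | (R -> Q)) | P
≡ ~(~(Q & R) | ~R | Q) | P
≡ (~~(Q & R) & ~~R & ~Q) | P
≡ (Q & R & ~~R & ~Q) | P
≡ (Q & R & R & ~Q) | P
≡ (Q | P) & (R | P) & (R | P) & (~Q | P)
≡ (Q | P) & (R | P) & (~Q | P)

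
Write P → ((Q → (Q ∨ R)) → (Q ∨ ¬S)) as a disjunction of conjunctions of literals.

¬P ∨ Q ∨ ¬S

P → ((Q → (Q ∨ R)) → (Q ∨ ¬S))
= ¬P ∨ ((Q → (Q ∨ R)) → (Q ∨ ¬S))   (eliminate →)
= ¬P ∨ ¬(Q → (Q ∨ R)) ∨ Q ∨ ¬S   (eliminate →)
= ¬P ∨ ¬(¬Q ∨ Q ∨ R) ∨ Q ∨ ¬S   (eliminate →)
= ¬P ∨ (¬¬Q ∧ ¬Q ∧ ¬R) ∨ Q ∨ ¬S   (De Morgan)
= ¬P ∨ (Q ∧ ¬Q ∧ ¬R) ∨ Q ∨ ¬S   (double negation)
= ¬P ∨ Q ∨ ¬S   (simplify)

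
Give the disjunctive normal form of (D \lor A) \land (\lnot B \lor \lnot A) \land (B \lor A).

(D \lor A) \land (\lnot B \lor \lnot A) \land (B \lor A)
⇔ (D \land \lnot B \land B) \lor (D \land \lnot B \land A) \lor (D \land \lnot A \land B) \lor (D \land \lnot A \land A) \lor (A \land \lnot B \land B) \lor (A \land \lnot B \land A) \lor (A \land \lnot A \land B) \lor (A \land \lnot A \land A)   (distribute \land over \lor)
⇔ (D \land \lnot A \land B) \lor (A \land \lnot B)   (simplify)

(D \land \lnot A \land B) \lor (A \land \lnot B)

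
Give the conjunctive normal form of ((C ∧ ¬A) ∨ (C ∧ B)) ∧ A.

C ∧ (¬A ∨ B) ∧ A

((C ∧ ¬A) ∨ (C ∧ B)) ∧ A
≡ (C ∨ C) ∧ (C ∨ B) ∧ (¬A ∨ C) ∧ (¬A ∨ B) ∧ A   [distribute ∨ over ∧]
≡ C ∧ (¬A ∨ B) ∧ A   [simplify]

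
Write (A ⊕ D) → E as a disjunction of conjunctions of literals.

(¬A ∧ ¬D) ∨ (D ∧ A) ∨ E

(A ⊕ D) → E
≡ ¬(A ⊕ D) ∨ E   — eliminate →
≡ ¬((A ∧ ¬D) ∨ (¬A ∧ D)) ∨ E   — expand ⊕
≡ (¬(A ∧ ¬D) ∧ ¬(¬A ∧ D)) ∨ E   — De Morgan
≡ ((¬A ∨ ¬¬D) ∧ ¬(¬A ∧ D)) ∨ E   — De Morgan
≡ ((¬A ∨ D) ∧ ¬(¬A ∧ D)) ∨ E   — double negation
≡ ((¬A ∨ D) ∧ (¬¬A ∨ ¬D)) ∨ E   — De Morgan
≡ ((¬A ∨ D) ∧ (A ∨ ¬D)) ∨ E   — double negation
≡ (¬A ∧ A) ∨ (¬A ∧ ¬D) ∨ (D ∧ A) ∨ (D ∧ ¬D) ∨ E   — distribute ∧ over ∨
≡ (¬A ∧ ¬D) ∨ (D ∧ A) ∨ E   — simplify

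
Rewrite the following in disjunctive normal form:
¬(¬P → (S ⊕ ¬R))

¬(¬P → (S ⊕ ¬R))
= ¬(¬¬P ∨ (S ⊕ ¬R))   (eliminate →)
= ¬(¬¬P ∨ (S ∧ ¬¬R) ∨ (¬S ∧ ¬R))   (expand ⊕)
= ¬¬¬P ∧ ¬(S ∧ ¬¬R) ∧ ¬(¬S ∧ ¬R)   (De Morgan)
= ¬P ∧ ¬(S ∧ ¬¬R) ∧ ¬(¬S ∧ ¬R)   (double negation)
= ¬P ∧ (¬S ∨ ¬¬¬R) ∧ ¬(¬S ∧ ¬R)   (De Morgan)
= ¬P ∧ (¬S ∨ ¬R) ∧ ¬(¬S ∧ ¬R)   (double negation)
= ¬P ∧ (¬S ∨ ¬R) ∧ (¬¬S ∨ ¬¬R)   (De Morgan)
= ¬P ∧ (¬S ∨ ¬R) ∧ (S ∨ ¬¬R)   (double negation)
= ¬P ∧ (¬S ∨ ¬R) ∧ (S ∨ R)   (double negation)
= (¬P ∧ ¬S ∧ S) ∨ (¬P ∧ ¬S ∧ R) ∨ (¬P ∧ ¬R ∧ S) ∨ (¬P ∧ ¬R ∧ R)   (distribute ∧ over ∨)
= (¬P ∧ ¬S ∧ R) ∨ (¬P ∧ ¬R ∧ S)   (simplify)

(¬P ∧ ¬S ∧ R) ∨ (¬P ∧ ¬R ∧ S)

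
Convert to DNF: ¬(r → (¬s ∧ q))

(r ∧ s) ∨ (r ∧ ¬q)

¬(r → (¬s ∧ q))
≡ ¬(¬r ∨ (¬s ∧ q))   [eliminate →]
≡ ¬¬r ∧ ¬(¬s ∧ q)   [De Morgan]
≡ r ∧ ¬(¬s ∧ q)   [double negation]
≡ r ∧ (¬¬s ∨ ¬q)   [De Morgan]
≡ r ∧ (s ∨ ¬q)   [double negation]
≡ (r ∧ s) ∨ (r ∧ ¬q)   [distribute ∧ over ∨]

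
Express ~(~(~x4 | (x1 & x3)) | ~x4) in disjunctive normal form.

~(~(~x4 | (x1 & x3)) | ~x4)
≡ ~~(~x4 | (x1 & x3)) & ~~x4   [De Morgan]
≡ (~x4 | (x1 & x3)) & ~~x4   [double negation]
≡ (~x4 | (x1 & x3)) & x4   [double negation]
≡ (~x4 & x4) | (x1 & x3 & x4)   [distribute & over |]
≡ x1 & x3 & x4   [simplify]

x1 & x3 & x4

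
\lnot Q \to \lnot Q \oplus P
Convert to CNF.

Q \lor \lnot P

\lnot Q \to \lnot Q \oplus P
= \lnot \lnot Q \lor (\lnot Q \oplus P)   [eliminate \to]
= \lnot \lnot Q \lor (\lnot Q \lor P) \land \lnot (\lnot Q \land P)   [expand \oplus]
= Q \lor (\lnot Q \lor P) \land \lnot (\lnot Q \land P)   [double negation]
= Q \lor (\lnot Q \lor P) \land (\lnot \lnot Q \lor \lnot P)   [De Morgan]
= Q \lor (\lnot Q \lor P) \land (Q \lor \lnot P)   [double negation]
= (Q \lor \lnot Q \lor P) \land (Q \lor Q \lor \lnot P)   [distribute \lor over \land]
= Q \lor \lnot P   [simplify]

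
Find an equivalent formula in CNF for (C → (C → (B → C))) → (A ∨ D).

(C → (C → (B → C))) → (A ∨ D)
≡ ¬(C → (C → (B → C))) ∨ A ∨ D   — eliminate →
≡ ¬(¬C ∨ (C → (B → C))) ∨ A ∨ D   — eliminate →
≡ ¬(¬C ∨ ¬C ∨ (B → C)) ∨ A ∨ D   — eliminate →
≡ ¬(¬C ∨ ¬C ∨ ¬B ∨ C) ∨ A ∨ D   — eliminate →
≡ (¬¬C ∧ ¬¬C ∧ ¬¬B ∧ ¬C) ∨ A ∨ D   — De Morgan
≡ (C ∧ ¬¬C ∧ ¬¬B ∧ ¬C) ∨ A ∨ D   — double negation
≡ (C ∧ C ∧ ¬¬B ∧ ¬C) ∨ A ∨ D   — double negation
≡ (C ∧ C ∧ B ∧ ¬C) ∨ A ∨ D   — double negation
≡ (C ∨ A ∨ D) ∧ (C ∨ A ∨ D) ∧ (B ∨ A ∨ D) ∧ (¬C ∨ A ∨ D)   — distribute ∨ over ∧
≡ (C ∨ A ∨ D) ∧ (B ∨ A ∨ D) ∧ (¬C ∨ A ∨ D)   — simplify

(C ∨ A ∨ D) ∧ (B ∨ A ∨ D) ∧ (¬C ∨ A ∨ D)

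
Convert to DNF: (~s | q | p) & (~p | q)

(~s | q | p) & (~p | q)
≡ (~s & ~p) | (~s & q) | (q & ~p) | (q & q) | (p & ~p) | (p & q)   [distribute & over |]
≡ (~s & ~p) | q   [simplify]

(~s & ~p) | q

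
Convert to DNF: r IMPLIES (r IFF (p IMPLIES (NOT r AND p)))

NOT r OR (NOT p AND r)

r IMPLIES (r IFF (p IMPLIES (NOT r AND p)))
≡ NOT r OR (r IFF (p IMPLIES (NOT r AND p)))   — eliminate IMPLIES
≡ NOT r OR ((r IMPLIES (p IMPLIES (NOT r AND p))) AND ((p IMPLIES (NOT r AND p)) IMPLIES r))   — eliminate IFF
≡ NOT r OR ((NOT r OR (p IMPLIES (NOT r AND p))) AND ((p IMPLIES (NOT r AND p)) IMPLIES r))   — eliminate IMPLIES
≡ NOT r OR ((NOT r OR NOT p OR (NOT r AND p)) AND ((p IMPLIES (NOT r AND p)) IMPLIES r))   — eliminate IMPLIES
≡ NOT r OR ((NOT r OR NOT p OR (NOT r AND p)) AND (NOT (p IMPLIES (NOT r AND p)) OR r))   — eliminate IMPLIES
≡ NOT r OR ((NOT r OR NOT p OR (NOT r AND p)) AND (NOT (NOT p OR (NOT r AND p)) OR r))   — eliminate IMPLIES
≡ NOT r OR ((NOT r OR NOT p OR (NOT r AND p)) AND ((NOT NOT p AND NOT (NOT r AND p)) OR r))   — De Morgan
≡ NOT r OR ((NOT r OR NOT p OR (NOT r AND p)) AND ((p AND NOT (NOT r AND p)) OR r))   — double negation
≡ NOT r OR ((NOT r OR NOT p OR (NOT r AND p)) AND ((p AND (NOT NOT r OR NOT p)) OR r))   — De Morgan
≡ NOT r OR ((NOT r OR NOT p OR (NOT r AND p)) AND ((p AND (r OR NOT p)) OR r))   — double negation
≡ NOT r OR (NOT r AND p AND r) OR (NOT r AND p AND NOT p) OR (NOT r AND r) OR (NOT p AND p AND r) OR (NOT p AND p AND NOT p) OR (NOT p AND r) OR (NOT r AND p AND p AND r) OR (NOT r AND p AND p AND NOT p) OR (NOT r AND p AND r)   — distribute AND over OR
≡ NOT r OR (NOT p AND r)   — simplify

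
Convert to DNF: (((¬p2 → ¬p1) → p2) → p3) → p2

(((¬p2 → ¬p1) → p2) → p3) → p2
≡ ¬(((¬p2 → ¬p1) → p2) → p3) ∨ p2   (eliminate →)
≡ ¬(¬((¬p2 → ¬p1) → p2) ∨ p3) ∨ p2   (eliminate →)
≡ ¬(¬(¬(¬p2 → ¬p1) ∨ p2) ∨ p3) ∨ p2   (eliminate →)
≡ ¬(¬(¬(¬¬p2 ∨ ¬p1) ∨ p2) ∨ p3) ∨ p2   (eliminate →)
≡ (¬¬(¬(¬¬p2 ∨ ¬p1) ∨ p2) ∧ ¬p3) ∨ p2   (De Morgan)
≡ ((¬(¬¬p2 ∨ ¬p1) ∨ p2) ∧ ¬p3) ∨ p2   (double negation)
≡ (((¬¬¬p2 ∧ ¬¬p1) ∨ p2) ∧ ¬p3) ∨ p2   (De Morgan)
≡ (((¬p2 ∧ ¬¬p1) ∨ p2) ∧ ¬p3) ∨ p2   (double negation)
≡ (((¬p2 ∧ p1) ∨ p2) ∧ ¬p3) ∨ p2   (double negation)
≡ (¬p2 ∧ p1 ∧ ¬p3) ∨ (p2 ∧ ¬p3) ∨ p2   (distribute ∧ over ∨)
≡ (¬p2 ∧ p1 ∧ ¬p3) ∨ p2   (simplify)

(¬p2 ∧ p1 ∧ ¬p3) ∨ p2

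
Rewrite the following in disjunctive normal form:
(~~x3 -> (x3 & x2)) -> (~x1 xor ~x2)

(x3 & ~x2) | (~x1 & x2) | (x1 & ~x2)

(~~x3 -> (x3 & x2)) -> (~x1 xor ~x2)
⇔ ~(~~x3 -> (x3 & x2)) | (~x1 xor ~x2)   [eliminate ->]
⇔ ~(~~~x3 | (x3 & x2)) | (~x1 xor ~x2)   [eliminate ->]
⇔ ~(~~~x3 | (x3 & x2)) | (~x1 & ~~x2) | (~~x1 & ~x2)   [expand xor]
⇔ (~~~~x3 & ~(x3 & x2)) | (~x1 & ~~x2) | (~~x1 & ~x2)   [De Morgan]
⇔ (~~x3 & ~(x3 & x2)) | (~x1 & ~~x2) | (~~x1 & ~x2)   [double negation]
⇔ (x3 & ~(x3 & x2)) | (~x1 & ~~x2) | (~~x1 & ~x2)   [double negation]
⇔ (x3 & (~x3 | ~x2)) | (~x1 & ~~x2) | (~~x1 & ~x2)   [De Morgan]
⇔ (x3 & (~x3 | ~x2)) | (~x1 & x2) | (~~x1 & ~x2)   [double negation]
⇔ (x3 & (~x3 | ~x2)) | (~x1 & x2) | (x1 & ~x2)   [double negation]
⇔ (x3 & ~x3) | (x3 & ~x2) | (~x1 & x2) | (x1 & ~x2)   [distribute & over |]
⇔ (x3 & ~x2) | (~x1 & x2) | (x1 & ~x2)   [simplify]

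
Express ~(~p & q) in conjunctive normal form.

~(~p & q)
⇔ ~~p | ~q   [De Morgan]
⇔ p | ~q   [double negation]

p | ~q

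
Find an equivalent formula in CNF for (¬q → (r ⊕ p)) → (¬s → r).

(¬q → (r ⊕ p)) → (¬s → r)
= ¬(¬q → (r ⊕ p)) ∨ (¬s → r)   [eliminate →]
= ¬(¬¬q ∨ (r ⊕ p)) ∨ (¬s → r)   [eliminate →]
= ¬(¬¬q ∨ ((r ∨ p) ∧ ¬(r ∧ p))) ∨ (¬s → r)   [expand ⊕]
= ¬(¬¬q ∨ ((r ∨ p) ∧ ¬(r ∧ p))) ∨ ¬¬s ∨ r   [eliminate →]
= (¬¬¬q ∧ ¬((r ∨ p) ∧ ¬(r ∧ p))) ∨ ¬¬s ∨ r   [De Morgan]
= (¬q ∧ ¬((r ∨ p) ∧ ¬(r ∧ p))) ∨ ¬¬s ∨ r   [double negation]
= (¬q ∧ (¬(r ∨ p) ∨ ¬¬(r ∧ p))) ∨ ¬¬s ∨ r   [De Morgan]
= (¬q ∧ ((¬r ∧ ¬p) ∨ ¬¬(r ∧ p))) ∨ ¬¬s ∨ r   [De Morgan]
= (¬q ∧ ((¬r ∧ ¬p) ∨ (r ∧ p))) ∨ ¬¬s ∨ r   [double negation]
= (¬q ∧ ((¬r ∧ ¬p) ∨ (r ∧ p))) ∨ s ∨ r   [double negation]
= (¬q ∨ s ∨ r) ∧ (¬r ∨ r ∨ s ∨ r) ∧ (¬r ∨ p ∨ s ∨ r) ∧ (¬p ∨ r ∨ s ∨ r) ∧ (¬p ∨ p ∨ s ∨ r)   [distribute ∨ over ∧]
= (¬q ∨ s ∨ r) ∧ (¬p ∨ r ∨ s)   [simplify]

(¬q ∨ s ∨ r) ∧ (¬p ∨ r ∨ s)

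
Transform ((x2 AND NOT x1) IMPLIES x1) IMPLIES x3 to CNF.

((x2 AND NOT x1) IMPLIES x1) IMPLIES x3
= NOT ((x2 AND NOT x1) IMPLIES x1) OR x3   — eliminate IMPLIES
= NOT (NOT (x2 AND NOT x1) OR x1) OR x3   — eliminate IMPLIES
= (NOT NOT (x2 AND NOT x1) AND NOT x1) OR x3   — De Morgan
= (x2 AND NOT x1 AND NOT x1) OR x3   — double negation
= (x2 OR x3) AND (NOT x1 OR x3) AND (NOT x1 OR x3)   — distribute OR over AND
= (x2 OR x3) AND (NOT x1 OR x3)   — simplify

(x2 OR x3) AND (NOT x1 OR x3)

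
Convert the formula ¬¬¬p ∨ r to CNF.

¬¬¬p ∨ r
≡ ¬p ∨ r   [double negation]

¬p ∨ r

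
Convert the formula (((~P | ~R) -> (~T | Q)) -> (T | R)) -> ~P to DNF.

(((~P | ~R) -> (~T | Q)) -> (T | R)) -> ~P
≡ ~(((~P | ~R) -> (~T | Q)) -> (T | R)) | ~P   — eliminate ->
≡ ~(~((~P | ~R) -> (~T | Q)) | T | R) | ~P   — eliminate ->
≡ ~(~(~(~P | ~R) | ~T | Q) | T | R) | ~P   — eliminate ->
≡ (~~(~(~P | ~R) | ~T | Q) & ~T & ~R) | ~P   — De Morgan
≡ ((~(~P | ~R) | ~T | Q) & ~T & ~R) | ~P   — double negation
≡ (((~~P & ~~R) | ~T | Q) & ~T & ~R) | ~P   — De Morgan
≡ (((P & ~~R) | ~T | Q) & ~T & ~R) | ~P   — double negation
≡ (((P & R) | ~T | Q) & ~T & ~R) | ~P   — double negation
≡ (P & R & ~T & ~R) | (~T & ~T & ~R) | (Q & ~T & ~R) | ~P   — distribute & over |
≡ (~T & ~R) | ~P   — simplify

(~T & ~R) | ~P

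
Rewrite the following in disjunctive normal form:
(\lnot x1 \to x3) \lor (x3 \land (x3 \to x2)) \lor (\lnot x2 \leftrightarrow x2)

(\lnot x1 \to x3) \lor (x3 \land (x3 \to x2)) \lor (\lnot x2 \leftrightarrow x2)
= \lnot \lnot x1 \lor x3 \lor (x3 \land (x3 \to x2)) \lor (\lnot x2 \leftrightarrow x2)   [eliminate \to]
= \lnot \lnot x1 \lor x3 \lor (x3 \land (\lnot x3 \lor x2)) \lor (\lnot x2 \leftrightarrow x2)   [eliminate \to]
= \lnot \lnot x1 \lor x3 \lor (x3 \land (\lnot x3 \lor x2)) \lor ((\lnot x2 \to x2) \land (x2 \to \lnot x2))   [eliminate \leftrightarrow]
= \lnot \lnot x1 \lor x3 \lor (x3 \land (\lnot x3 \lor x2)) \lor ((\lnot \lnot x2 \lor x2) \land (x2 \to \lnot x2))   [eliminate \to]
= \lnot \lnot x1 \lor x3 \lor (x3 \land (\lnot x3 \lor x2)) \lor ((\lnot \lnot x2 \lor x2) \land (\lnot x2 \lor \lnot x2))   [eliminate \to]
= x1 \lor x3 \lor (x3 \land (\lnot x3 \lor x2)) \lor ((\lnot \lnot x2 \lor x2) \land (\lnot x2 \lor \lnot x2))   [double negation]
= x1 \lor x3 \lor (x3 \land (\lnot x3 \lor x2)) \lor ((x2 \lor x2) \land (\lnot x2 \lor \lnot x2))   [double negation]
= x1 \lor x3 \lor (x3 \land \lnot x3) \lor (x3 \land x2) \lor (x2 \land \lnot x2) \lor (x2 \land \lnot x2) \lor (x2 \land \lnot x2) \lor (x2 \land \lnot x2)   [distribute \land over \lor]
= x1 \lor x3   [simplify]

x1 \lor x3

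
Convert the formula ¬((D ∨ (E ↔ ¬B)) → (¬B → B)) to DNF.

¬((D ∨ (E ↔ ¬B)) → (¬B → B))
⇔ ¬(¬(D ∨ (E ↔ ¬B)) ∨ (¬B → B))   (eliminate →)
⇔ ¬(¬(D ∨ ((E → ¬B) ∧ (¬B → E))) ∨ (¬B → B))   (eliminate ↔)
⇔ ¬(¬(D ∨ ((¬E ∨ ¬B) ∧ (¬B → E))) ∨ (¬B → B))   (eliminate →)
⇔ ¬(¬(D ∨ ((¬E ∨ ¬B) ∧ (¬¬B ∨ E))) ∨ (¬B → B))   (eliminate →)
⇔ ¬(¬(D ∨ ((¬E ∨ ¬B) ∧ (¬¬B ∨ E))) ∨ ¬¬B ∨ B)   (eliminate →)
⇔ ¬¬(D ∨ ((¬E ∨ ¬B) ∧ (¬¬B ∨ E))) ∧ ¬¬¬B ∧ ¬B   (De Morgan)
⇔ (D ∨ ((¬E ∨ ¬B) ∧ (¬¬B ∨ E))) ∧ ¬¬¬B ∧ ¬B   (double negation)
⇔ (D ∨ ((¬E ∨ ¬B) ∧ (B ∨ E))) ∧ ¬¬¬B ∧ ¬B   (double negation)
⇔ (D ∨ ((¬E ∨ ¬B) ∧ (B ∨ E))) ∧ ¬B ∧ ¬B   (double negation)
⇔ (D ∧ ¬B ∧ ¬B) ∨ (¬E ∧ B ∧ ¬B ∧ ¬B) ∨ (¬E ∧ E ∧ ¬B ∧ ¬B) ∨ (¬B ∧ B ∧ ¬B ∧ ¬B) ∨ (¬B ∧ E ∧ ¬B ∧ ¬B)   (distribute ∧ over ∨)
⇔ (D ∧ ¬B) ∨ (¬B ∧ E)   (simplify)

(D ∧ ¬B) ∨ (¬B ∧ E)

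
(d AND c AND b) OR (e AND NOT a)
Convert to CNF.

(d AND c AND b) OR (e AND NOT a)
⇔ (d OR e) AND (d OR NOT a) AND (c OR e) AND (c OR NOT a) AND (b OR e) AND (b OR NOT a)   [distribute OR over AND]

(d OR e) AND (d OR NOT a) AND (c OR e) AND (c OR NOT a) AND (b OR e) AND (b OR NOT a)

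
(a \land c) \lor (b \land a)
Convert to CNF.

(a \land c) \lor (b \land a)
≡ (a \lor b) \land (a \lor a) \land (c \lor b) \land (c \lor a)   (distribute \lor over \land)
≡ a \land (c \lor b)   (simplify)

a \land (c \lor b)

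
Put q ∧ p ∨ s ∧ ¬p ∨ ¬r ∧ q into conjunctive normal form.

q ∧ p ∨ s ∧ ¬p ∨ ¬r ∧ q
= (q ∨ s ∨ ¬r) ∧ (q ∨ s ∨ q) ∧ (q ∨ ¬p ∨ ¬r) ∧ (q ∨ ¬p ∨ q) ∧ (p ∨ s ∨ ¬r) ∧ (p ∨ s ∨ q) ∧ (p ∨ ¬p ∨ ¬r) ∧ (p ∨ ¬p ∨ q)   (distribute ∨ over ∧)
= (q ∨ s) ∧ (q ∨ ¬p) ∧ (p ∨ s ∨ ¬r)   (simplify)

(q ∨ s) ∧ (q ∨ ¬p) ∧ (p ∨ s ∨ ¬r)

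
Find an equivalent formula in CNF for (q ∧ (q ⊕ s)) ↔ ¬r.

(¬q ∨ s ∨ ¬r) ∧ (r ∨ q) ∧ (r ∨ ¬q ∨ ¬s)

(q ∧ (q ⊕ s)) ↔ ¬r
= ((q ∧ (q ⊕ s)) → ¬r) ∧ (¬r → (q ∧ (q ⊕ s)))
= (¬(q ∧ (q ⊕ s)) ∨ ¬r) ∧ (¬r → (q ∧ (q ⊕ s)))
= (¬(q ∧ (q ∨ s) ∧ ¬(q ∧ s)) ∨ ¬r) ∧ (¬r → (q ∧ (q ⊕ s)))
= (¬(q ∧ (q ∨ s) ∧ ¬(q ∧ s)) ∨ ¬r) ∧ (¬¬r ∨ (q ∧ (q ⊕ s)))
= (¬(q ∧ (q ∨ s) ∧ ¬(q ∧ s)) ∨ ¬r) ∧ (¬¬r ∨ (q ∧ (q ∨ s) ∧ ¬(q ∧ s)))
= (¬q ∨ ¬(q ∨ s) ∨ ¬¬(q ∧ s) ∨ ¬r) ∧ (¬¬r ∨ (q ∧ (q ∨ s) ∧ ¬(q ∧ s)))
= (¬q ∨ (¬q ∧ ¬s) ∨ ¬¬(q ∧ s) ∨ ¬r) ∧ (¬¬r ∨ (q ∧ (q ∨ s) ∧ ¬(q ∧ s)))
= (¬q ∨ (¬q ∧ ¬s) ∨ (q ∧ s) ∨ ¬r) ∧ (¬¬r ∨ (q ∧ (q ∨ s) ∧ ¬(q ∧ s)))
= (¬q ∨ (¬q ∧ ¬s) ∨ (q ∧ s) ∨ ¬r) ∧ (r ∨ (q ∧ (q ∨ s) ∧ ¬(q ∧ s)))
= (¬q ∨ (¬q ∧ ¬s) ∨ (q ∧ s) ∨ ¬r) ∧ (r ∨ (q ∧ (q ∨ s) ∧ (¬q ∨ ¬s)))
= (¬q ∨ ¬q ∨ q ∨ ¬r) ∧ (¬q ∨ ¬q ∨ s ∨ ¬r) ∧ (¬q ∨ ¬s ∨ q ∨ ¬r) ∧ (¬q ∨ ¬s ∨ s ∨ ¬r) ∧ (r ∨ q) ∧ (r ∨ q ∨ s) ∧ (r ∨ ¬q ∨ ¬s)
= (¬q ∨ s ∨ ¬r) ∧ (r ∨ q) ∧ (r ∨ ¬q ∨ ¬s)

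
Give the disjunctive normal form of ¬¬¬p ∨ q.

¬¬¬p ∨ q
⇔ ¬p ∨ q   [double negation]

¬p ∨ q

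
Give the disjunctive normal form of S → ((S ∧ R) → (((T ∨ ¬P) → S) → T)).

S → ((S ∧ R) → (((T ∨ ¬P) → S) → T))
= ¬S ∨ ((S ∧ R) → (((T ∨ ¬P) → S) → T))
= ¬S ∨ ¬(S ∧ R) ∨ (((T ∨ ¬P) → S) → T)
= ¬S ∨ ¬(S ∧ R) ∨ ¬((T ∨ ¬P) → S) ∨ T
= ¬S ∨ ¬(S ∧ R) ∨ ¬(¬(T ∨ ¬P) ∨ S) ∨ T
= ¬S ∨ ¬S ∨ ¬R ∨ ¬(¬(T ∨ ¬P) ∨ S) ∨ T
= ¬S ∨ ¬S ∨ ¬R ∨ (¬¬(T ∨ ¬P) ∧ ¬S) ∨ T
= ¬S ∨ ¬S ∨ ¬R ∨ ((T ∨ ¬P) ∧ ¬S) ∨ T
= ¬S ∨ ¬S ∨ ¬R ∨ (T ∧ ¬S) ∨ (¬P ∧ ¬S) ∨ T
= ¬S ∨ ¬R ∨ T

¬S ∨ ¬R ∨ T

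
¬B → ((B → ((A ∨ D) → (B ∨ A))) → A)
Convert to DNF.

¬B → ((B → ((A ∨ D) → (B ∨ A))) → A)
≡ ¬¬B ∨ ((B → ((A ∨ D) → (B ∨ A))) → A)
≡ ¬¬B ∨ ¬(B → ((A ∨ D) → (B ∨ A))) ∨ A
≡ ¬¬B ∨ ¬(¬B ∨ ((A ∨ D) → (B ∨ A))) ∨ A
≡ ¬¬B ∨ ¬(¬B ∨ ¬(A ∨ D) ∨ B ∨ A) ∨ A
≡ B ∨ ¬(¬B ∨ ¬(A ∨ D) ∨ B ∨ A) ∨ A
≡ B ∨ (¬¬B ∧ ¬¬(A ∨ D) ∧ ¬B ∧ ¬A) ∨ A
≡ B ∨ (B ∧ ¬¬(A ∨ D) ∧ ¬B ∧ ¬A) ∨ A
≡ B ∨ (B ∧ (A ∨ D) ∧ ¬B ∧ ¬A) ∨ A
≡ B ∨ (B ∧ A ∧ ¬B ∧ ¬A) ∨ (B ∧ D ∧ ¬B ∧ ¬A) ∨ A
≡ B ∨ A

B ∨ A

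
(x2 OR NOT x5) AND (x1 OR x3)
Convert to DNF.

(x2 AND x1) OR (x2 AND x3) OR (NOT x5 AND x1) OR (NOT x5 AND x3)

(x2 OR NOT x5) AND (x1 OR x3)
⇔ (x2 AND x1) OR (x2 AND x3) OR (NOT x5 AND x1) OR (NOT x5 AND x3)   (distribute AND over OR)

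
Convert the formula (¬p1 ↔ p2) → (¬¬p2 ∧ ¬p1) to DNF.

(¬p1 ↔ p2) → (¬¬p2 ∧ ¬p1)
≡ ¬(¬p1 ↔ p2) ∨ (¬¬p2 ∧ ¬p1)   (eliminate →)
≡ ¬((¬p1 → p2) ∧ (p2 → ¬p1)) ∨ (¬¬p2 ∧ ¬p1)   (eliminate ↔)
≡ ¬((¬¬p1 ∨ p2) ∧ (p2 → ¬p1)) ∨ (¬¬p2 ∧ ¬p1)   (eliminate →)
≡ ¬((¬¬p1 ∨ p2) ∧ (¬p2 ∨ ¬p1)) ∨ (¬¬p2 ∧ ¬p1)   (eliminate →)
≡ ¬(¬¬p1 ∨ p2) ∨ ¬(¬p2 ∨ ¬p1) ∨ (¬¬p2 ∧ ¬p1)   (De Morgan)
≡ (¬¬¬p1 ∧ ¬p2) ∨ ¬(¬p2 ∨ ¬p1) ∨ (¬¬p2 ∧ ¬p1)   (De Morgan)
≡ (¬p1 ∧ ¬p2) ∨ ¬(¬p2 ∨ ¬p1) ∨ (¬¬p2 ∧ ¬p1)   (double negation)
≡ (¬p1 ∧ ¬p2) ∨ (¬¬p2 ∧ ¬¬p1) ∨ (¬¬p2 ∧ ¬p1)   (De Morgan)
≡ (¬p1 ∧ ¬p2) ∨ (p2 ∧ ¬¬p1) ∨ (¬¬p2 ∧ ¬p1)   (double negation)
≡ (¬p1 ∧ ¬p2) ∨ (p2 ∧ p1) ∨ (¬¬p2 ∧ ¬p1)   (double negation)
≡ (¬p1 ∧ ¬p2) ∨ (p2 ∧ p1) ∨ (p2 ∧ ¬p1)   (double negation)

(¬p1 ∧ ¬p2) ∨ (p2 ∧ p1) ∨ (p2 ∧ ¬p1)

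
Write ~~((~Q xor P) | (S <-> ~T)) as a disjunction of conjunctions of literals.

(~Q & ~P) | (Q & P) | (~S & T) | (~T & S)

~~((~Q xor P) | (S <-> ~T))
= ~~((~Q & ~P) | (~~Q & P) | (S <-> ~T))   [expand xor]
= ~~((~Q & ~P) | (~~Q & P) | ((S -> ~T) & (~T -> S)))   [eliminate <->]
= ~~((~Q & ~P) | (~~Q & P) | ((~S | ~T) & (~T -> S)))   [eliminate ->]
= ~~((~Q & ~P) | (~~Q & P) | ((~S | ~T) & (~~T | S)))   [eliminate ->]
= (~Q & ~P) | (~~Q & P) | ((~S | ~T) & (~~T | S))   [double negation]
= (~Q & ~P) | (Q & P) | ((~S | ~T) & (~~T | S))   [double negation]
= (~Q & ~P) | (Q & P) | ((~S | ~T) & (T | S))   [double negation]
= (~Q & ~P) | (Q & P) | (~S & T) | (~S & S) | (~T & T) | (~T & S)   [distribute & over |]
= (~Q & ~P) | (Q & P) | (~S & T) | (~T & S)   [simplify]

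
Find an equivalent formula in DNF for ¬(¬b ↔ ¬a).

¬b ∧ a ∨ ¬a ∧ b

¬(¬b ↔ ¬a)
= ¬((¬b → ¬a) ∧ (¬a → ¬b))
= ¬((¬¬b ∨ ¬a) ∧ (¬a → ¬b))
= ¬((¬¬b ∨ ¬a) ∧ (¬¬a ∨ ¬b))
= ¬(¬¬b ∨ ¬a) ∨ ¬(¬¬a ∨ ¬b)
= ¬¬¬b ∧ ¬¬a ∨ ¬(¬¬a ∨ ¬b)
= ¬b ∧ ¬¬a ∨ ¬(¬¬a ∨ ¬b)
= ¬b ∧ a ∨ ¬(¬¬a ∨ ¬b)
= ¬b ∧ a ∨ ¬¬¬a ∧ ¬¬b
= ¬b ∧ a ∨ ¬a ∧ ¬¬b
= ¬b ∧ a ∨ ¬a ∧ b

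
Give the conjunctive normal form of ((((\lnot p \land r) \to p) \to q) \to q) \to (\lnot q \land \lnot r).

((((\lnot p \land r) \to p) \to q) \to q) \to (\lnot q \land \lnot r)
≡ \lnot ((((\lnot p \land r) \to p) \to q) \to q) \lor (\lnot q \land \lnot r)   [eliminate \to]
≡ \lnot (\lnot (((\lnot p \land r) \to p) \to q) \lor q) \lor (\lnot q \land \lnot r)   [eliminate \to]
≡ \lnot (\lnot (\lnot ((\lnot p \land r) \to p) \lor q) \lor q) \lor (\lnot q \land \lnot r)   [eliminate \to]
≡ \lnot (\lnot (\lnot (\lnot (\lnot p \land r) \lor p) \lor q) \lor q) \lor (\lnot q \land \lnot r)   [eliminate \to]
≡ (\lnot \lnot (\lnot (\lnot (\lnot p \land r) \lor p) \lor q) \land \lnot q) \lor (\lnot q \land \lnot r)   [De Morgan]
≡ ((\lnot (\lnot (\lnot p \land r) \lor p) \lor q) \land \lnot q) \lor (\lnot q \land \lnot r)   [double negation]
≡ (((\lnot \lnot (\lnot p \land r) \land \lnot p) \lor q) \land \lnot q) \lor (\lnot q \land \lnot r)   [De Morgan]
≡ (((\lnot p \land r \land \lnot p) \lor q) \land \lnot q) \lor (\lnot q \land \lnot r)   [double negation]
≡ (\lnot p \lor q \lor \lnot q) \land (\lnot p \lor q \lor \lnot r) \land (r \lor q \lor \lnot q) \land (r \lor q \lor \lnot r) \land (\lnot p \lor q \lor \lnot q) \land (\lnot p \lor q \lor \lnot r) \land (\lnot q \lor \lnot q) \land (\lnot q \lor \lnot r)   [distribute \lor over \land]
≡ (\lnot p \lor q \lor \lnot r) \land \lnot q   [simplify]

(\lnot p \lor q \lor \lnot r) \land \lnot q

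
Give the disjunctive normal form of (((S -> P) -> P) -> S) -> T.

(((S -> P) -> P) -> S) -> T
≡ ~(((S -> P) -> P) -> S) | T   [eliminate ->]
≡ ~(~((S -> P) -> P) | S) | T   [eliminate ->]
≡ ~(~(~(S -> P) | P) | S) | T   [eliminate ->]
≡ ~(~(~(~S | P) | P) | S) | T   [eliminate ->]
≡ (~~(~(~S | P) | P) & ~S) | T   [De Morgan]
≡ ((~(~S | P) | P) & ~S) | T   [double negation]
≡ (((~~S & ~P) | P) & ~S) | T   [De Morgan]
≡ (((S & ~P) | P) & ~S) | T   [double negation]
≡ (S & ~P & ~S) | (P & ~S) | T   [distribute & over |]
≡ (P & ~S) | T   [simplify]

(P & ~S) | T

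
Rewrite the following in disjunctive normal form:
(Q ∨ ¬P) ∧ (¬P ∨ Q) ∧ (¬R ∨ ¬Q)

(Q ∨ ¬P) ∧ (¬P ∨ Q) ∧ (¬R ∨ ¬Q)
≡ (Q ∧ ¬P ∧ ¬R) ∨ (Q ∧ ¬P ∧ ¬Q) ∨ (Q ∧ Q ∧ ¬R) ∨ (Q ∧ Q ∧ ¬Q) ∨ (¬P ∧ ¬P ∧ ¬R) ∨ (¬P ∧ ¬P ∧ ¬Q) ∨ (¬P ∧ Q ∧ ¬R) ∨ (¬P ∧ Q ∧ ¬Q)   (distribute ∧ over ∨)
≡ (Q ∧ ¬R) ∨ (¬P ∧ ¬R) ∨ (¬P ∧ ¬Q)   (simplify)

(Q ∧ ¬R) ∨ (¬P ∧ ¬R) ∨ (¬P ∧ ¬Q)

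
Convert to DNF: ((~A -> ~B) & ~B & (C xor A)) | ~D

((~A -> ~B) & ~B & (C xor A)) | ~D
≡ ((~~A | ~B) & ~B & (C xor A)) | ~D   [eliminate ->]
≡ ((~~A | ~B) & ~B & ((C & ~A) | (~C & A))) | ~D   [expand xor]
≡ ((A | ~B) & ~B & ((C & ~A) | (~C & A))) | ~D   [double negation]
≡ (A & ~B & C & ~A) | (A & ~B & ~C & A) | (~B & ~B & C & ~A) | (~B & ~B & ~C & A) | ~D   [distribute & over |]
≡ (A & ~B & ~C) | (~B & C & ~A) | ~D   [simplify]

(A & ~B & ~C) | (~B & C & ~A) | ~D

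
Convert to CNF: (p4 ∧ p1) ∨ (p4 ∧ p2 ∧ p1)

(p4 ∧ p1) ∨ (p4 ∧ p2 ∧ p1)
= (p4 ∨ p4) ∧ (p4 ∨ p2) ∧ (p4 ∨ p1) ∧ (p1 ∨ p4) ∧ (p1 ∨ p2) ∧ (p1 ∨ p1)   [distribute ∨ over ∧]
= p4 ∧ p1   [simplify]

p4 ∧ p1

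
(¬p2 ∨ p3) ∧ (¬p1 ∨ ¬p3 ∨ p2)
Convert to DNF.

(¬p2 ∨ p3) ∧ (¬p1 ∨ ¬p3 ∨ p2)
≡ ¬p2 ∧ ¬p1 ∨ ¬p2 ∧ ¬p3 ∨ ¬p2 ∧ p2 ∨ p3 ∧ ¬p1 ∨ p3 ∧ ¬p3 ∨ p3 ∧ p2   [distribute ∧ over ∨]
≡ ¬p2 ∧ ¬p1 ∨ ¬p2 ∧ ¬p3 ∨ p3 ∧ ¬p1 ∨ p3 ∧ p2   [simplify]

¬p2 ∧ ¬p1 ∨ ¬p2 ∧ ¬p3 ∨ p3 ∧ ¬p1 ∨ p3 ∧ p2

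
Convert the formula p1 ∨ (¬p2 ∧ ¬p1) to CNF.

p1 ∨ (¬p2 ∧ ¬p1)
≡ (p1 ∨ ¬p2) ∧ (p1 ∨ ¬p1)   [distribute ∨ over ∧]
≡ p1 ∨ ¬p2   [simplify]

p1 ∨ ¬p2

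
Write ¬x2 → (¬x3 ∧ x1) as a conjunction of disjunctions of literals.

¬x2 → (¬x3 ∧ x1)
⇔ ¬¬x2 ∨ (¬x3 ∧ x1)   [eliminate →]
⇔ x2 ∨ (¬x3 ∧ x1)   [double negation]
⇔ (x2 ∨ ¬x3) ∧ (x2 ∨ x1)   [distribute ∨ over ∧]

(x2 ∨ ¬x3) ∧ (x2 ∨ x1)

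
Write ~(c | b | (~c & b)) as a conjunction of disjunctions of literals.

~(c | b | (~c & b))
⇔ ~c & ~b & ~(~c & b)   [De Morgan]
⇔ ~c & ~b & (~~c | ~b)   [De Morgan]
⇔ ~c & ~b & (c | ~b)   [double negation]
⇔ ~c & ~b   [simplify]

~c & ~b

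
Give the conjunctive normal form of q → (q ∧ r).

q → (q ∧ r)
≡ ¬q ∨ (q ∧ r)
≡ (¬q ∨ q) ∧ (¬q ∨ r)
≡ ¬q ∨ r

¬q ∨ r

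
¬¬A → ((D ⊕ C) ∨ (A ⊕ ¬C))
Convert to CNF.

¬A ∨ D ∨ C

¬¬A → ((D ⊕ C) ∨ (A ⊕ ¬C))
≡ ¬¬¬A ∨ (D ⊕ C) ∨ (A ⊕ ¬C)   [eliminate →]
≡ ¬¬¬A ∨ ((D ∨ C) ∧ ¬(D ∧ C)) ∨ (A ⊕ ¬C)   [expand ⊕]
≡ ¬¬¬A ∨ ((D ∨ C) ∧ ¬(D ∧ C)) ∨ ((A ∨ ¬C) ∧ ¬(A ∧ ¬C))   [expand ⊕]
≡ ¬A ∨ ((D ∨ C) ∧ ¬(D ∧ C)) ∨ ((A ∨ ¬C) ∧ ¬(A ∧ ¬C))   [double negation]
≡ ¬A ∨ ((D ∨ C) ∧ (¬D ∨ ¬C)) ∨ ((A ∨ ¬C) ∧ ¬(A ∧ ¬C))   [De Morgan]
≡ ¬A ∨ ((D ∨ C) ∧ (¬D ∨ ¬C)) ∨ ((A ∨ ¬C) ∧ (¬A ∨ ¬¬C))   [De Morgan]
≡ ¬A ∨ ((D ∨ C) ∧ (¬D ∨ ¬C)) ∨ ((A ∨ ¬C) ∧ (¬A ∨ C))   [double negation]
≡ (¬A ∨ D ∨ C ∨ A ∨ ¬C) ∧ (¬A ∨ D ∨ C ∨ ¬A ∨ C) ∧ (¬A ∨ ¬D ∨ ¬C ∨ A ∨ ¬C) ∧ (¬A ∨ ¬D ∨ ¬C ∨ ¬A ∨ C)   [distribute ∨ over ∧]
≡ ¬A ∨ D ∨ C   [simplify]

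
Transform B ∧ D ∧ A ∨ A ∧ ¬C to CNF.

(B ∨ ¬C) ∧ (D ∨ ¬C) ∧ A

B ∧ D ∧ A ∨ A ∧ ¬C
≡ (B ∨ A) ∧ (B ∨ ¬C) ∧ (D ∨ A) ∧ (D ∨ ¬C) ∧ (A ∨ A) ∧ (A ∨ ¬C)   [distribute ∨ over ∧]
≡ (B ∨ ¬C) ∧ (D ∨ ¬C) ∧ A   [simplify]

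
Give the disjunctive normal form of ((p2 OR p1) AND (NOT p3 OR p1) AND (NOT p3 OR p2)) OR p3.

((p2 OR p1) AND (NOT p3 OR p1) AND (NOT p3 OR p2)) OR p3
≡ (p2 AND NOT p3 AND NOT p3) OR (p2 AND NOT p3 AND p2) OR (p2 AND p1 AND NOT p3) OR (p2 AND p1 AND p2) OR (p1 AND NOT p3 AND NOT p3) OR (p1 AND NOT p3 AND p2) OR (p1 AND p1 AND NOT p3) OR (p1 AND p1 AND p2) OR p3   [distribute AND over OR]
≡ (p2 AND NOT p3) OR (p2 AND p1) OR (p1 AND NOT p3) OR p3   [simplify]

(p2 AND NOT p3) OR (p2 AND p1) OR (p1 AND NOT p3) OR p3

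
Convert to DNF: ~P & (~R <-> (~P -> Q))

~P & (~R <-> (~P -> Q))
⇔ ~P & (~R -> (~P -> Q)) & ((~P -> Q) -> ~R)   [eliminate <->]
⇔ ~P & (~~R | (~P -> Q)) & ((~P -> Q) -> ~R)   [eliminate ->]
⇔ ~P & (~~R | ~~P | Q) & ((~P -> Q) -> ~R)   [eliminate ->]
⇔ ~P & (~~R | ~~P | Q) & (~(~P -> Q) | ~R)   [eliminate ->]
⇔ ~P & (~~R | ~~P | Q) & (~(~~P | Q) | ~R)   [eliminate ->]
⇔ ~P & (R | ~~P | Q) & (~(~~P | Q) | ~R)   [double negation]
⇔ ~P & (R | P | Q) & (~(~~P | Q) | ~R)   [double negation]
⇔ ~P & (R | P | Q) & ((~~~P & ~Q) | ~R)   [De Morgan]
⇔ ~P & (R | P | Q) & ((~P & ~Q) | ~R)   [double negation]
⇔ (~P & R & ~P & ~Q) | (~P & R & ~R) | (~P & P & ~P & ~Q) | (~P & P & ~R) | (~P & Q & ~P & ~Q) | (~P & Q & ~R)   [distribute & over |]
⇔ (~P & R & ~Q) | (~P & Q & ~R)   [simplify]

(~P & R & ~Q) | (~P & Q & ~R)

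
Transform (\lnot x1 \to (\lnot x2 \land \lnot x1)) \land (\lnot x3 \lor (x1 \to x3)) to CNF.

(\lnot x1 \to (\lnot x2 \land \lnot x1)) \land (\lnot x3 \lor (x1 \to x3))
≡ (\lnot \lnot x1 \lor (\lnot x2 \land \lnot x1)) \land (\lnot x3 \lor (x1 \to x3))
≡ (\lnot \lnot x1 \lor (\lnot x2 \land \lnot x1)) \land (\lnot x3 \lor \lnot x1 \lor x3)
≡ (x1 \lor (\lnot x2 \land \lnot x1)) \land (\lnot x3 \lor \lnot x1 \lor x3)
≡ (x1 \lor \lnot x2) \land (x1 \lor \lnot x1) \land (\lnot x3 \lor \lnot x1 \lor x3)
≡ x1 \lor \lnot x2

x1 \lor \lnot x2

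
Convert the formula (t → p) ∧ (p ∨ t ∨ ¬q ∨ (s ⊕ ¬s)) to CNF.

¬t ∨ p

(t → p) ∧ (p ∨ t ∨ ¬q ∨ (s ⊕ ¬s))
⇔ (¬t ∨ p) ∧ (p ∨ t ∨ ¬q ∨ (s ⊕ ¬s))
⇔ (¬t ∨ p) ∧ (p ∨ t ∨ ¬q ∨ (s ∨ ¬s) ∧ ¬(s ∧ ¬s))
⇔ (¬t ∨ p) ∧ (p ∨ t ∨ ¬q ∨ (s ∨ ¬s) ∧ (¬s ∨ ¬¬s))
⇔ (¬t ∨ p) ∧ (p ∨ t ∨ ¬q ∨ (s ∨ ¬s) ∧ (¬s ∨ s))
⇔ (¬t ∨ p) ∧ (p ∨ t ∨ ¬q ∨ s ∨ ¬s) ∧ (p ∨ t ∨ ¬q ∨ ¬s ∨ s)
⇔ ¬t ∨ p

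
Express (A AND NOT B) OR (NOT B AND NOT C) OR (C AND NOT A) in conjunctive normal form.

(NOT B OR C) AND (NOT B OR NOT A)

(A AND NOT B) OR (NOT B AND NOT C) OR (C AND NOT A)
⇔ (A OR NOT B OR C) AND (A OR NOT B OR NOT A) AND (A OR NOT C OR C) AND (A OR NOT C OR NOT A) AND (NOT B OR NOT B OR C) AND (NOT B OR NOT B OR NOT A) AND (NOT B OR NOT C OR C) AND (NOT B OR NOT C OR NOT A)   (distribute OR over AND)
⇔ (NOT B OR C) AND (NOT B OR NOT A)   (simplify)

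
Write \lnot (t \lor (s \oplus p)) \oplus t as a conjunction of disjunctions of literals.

(\lnot s \lor p \lor t) \land (\lnot p \lor s \lor t)

\lnot (t \lor (s \oplus p)) \oplus t
≡ (\lnot (t \lor (s \oplus p)) \lor t) \land \lnot (\lnot (t \lor (s \oplus p)) \land t)   [expand \oplus]
≡ (\lnot (t \lor ((s \lor p) \land \lnot (s \land p))) \lor t) \land \lnot (\lnot (t \lor (s \oplus p)) \land t)   [expand \oplus]
≡ (\lnot (t \lor ((s \lor p) \land \lnot (s \land p))) \lor t) \land \lnot (\lnot (t \lor ((s \lor p) \land \lnot (s \land p))) \land t)   [expand \oplus]
≡ ((\lnot t \land \lnot ((s \lor p) \land \lnot (s \land p))) \lor t) \land \lnot (\lnot (t \lor ((s \lor p) \land \lnot (s \land p))) \land t)   [De Morgan]
≡ ((\lnot t \land (\lnot (s \lor p) \lor \lnot \lnot (s \land p))) \lor t) \land \lnot (\lnot (t \lor ((s \lor p) \land \lnot (s \land p))) \land t)   [De Morgan]
≡ ((\lnot t \land ((\lnot s \land \lnot p) \lor \lnot \lnot (s \land p))) \lor t) \land \lnot (\lnot (t \lor ((s \lor p) \land \lnot (s \land p))) \land t)   [De Morgan]
≡ ((\lnot t \land ((\lnot s \land \lnot p) \lor (s \land p))) \lor t) \land \lnot (\lnot (t \lor ((s \lor p) \land \lnot (s \land p))) \land t)   [double negation]
≡ ((\lnot t \land ((\lnot s \land \lnot p) \lor (s \land p))) \lor t) \land (\lnot \lnot (t \lor ((s \lor p) \land \lnot (s \land p))) \lor \lnot t)   [De Morgan]
≡ ((\lnot t \land ((\lnot s \land \lnot p) \lor (s \land p))) \lor t) \land (t \lor ((s \lor p) \land \lnot (s \land p)) \lor \lnot t)   [double negation]
≡ ((\lnot t \land ((\lnot s \land \lnot p) \lor (s \land p))) \lor t) \land (t \lor ((s \lor p) \land (\lnot s \lor \lnot p)) \lor \lnot t)   [De Morgan]
≡ (\lnot t \lor t) \land (\lnot s \lor s \lor t) \land (\lnot s \lor p \lor t) \land (\lnot p \lor s \lor t) \land (\lnot p \lor p \lor t) \land (t \lor s \lor p \lor \lnot t) \land (t \lor \lnot s \lor \lnot p \lor \lnot t)   [distribute \lor over \land]
≡ (\lnot s \lor p \lor t) \land (\lnot p \lor s \lor t)   [simplify]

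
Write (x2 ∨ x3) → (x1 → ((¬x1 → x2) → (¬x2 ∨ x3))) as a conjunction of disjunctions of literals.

(x2 ∨ x3) → (x1 → ((¬x1 → x2) → (¬x2 ∨ x3)))
≡ ¬(x2 ∨ x3) ∨ (x1 → ((¬x1 → x2) → (¬x2 ∨ x3)))   (eliminate →)
≡ ¬(x2 ∨ x3) ∨ ¬x1 ∨ ((¬x1 → x2) → (¬x2 ∨ x3))   (eliminate →)
≡ ¬(x2 ∨ x3) ∨ ¬x1 ∨ ¬(¬x1 → x2) ∨ ¬x2 ∨ x3   (eliminate →)
≡ ¬(x2 ∨ x3) ∨ ¬x1 ∨ ¬(¬¬x1 ∨ x2) ∨ ¬x2 ∨ x3   (eliminate →)
≡ (¬x2 ∧ ¬x3) ∨ ¬x1 ∨ ¬(¬¬x1 ∨ x2) ∨ ¬x2 ∨ x3   (De Morgan)
≡ (¬x2 ∧ ¬x3) ∨ ¬x1 ∨ (¬¬¬x1 ∧ ¬x2) ∨ ¬x2 ∨ x3   (De Morgan)
≡ (¬x2 ∧ ¬x3) ∨ ¬x1 ∨ (¬x1 ∧ ¬x2) ∨ ¬x2 ∨ x3   (double negation)
≡ (¬x2 ∨ ¬x1 ∨ ¬x1 ∨ ¬x2 ∨ x3) ∧ (¬x2 ∨ ¬x1 ∨ ¬x2 ∨ ¬x2 ∨ x3) ∧ (¬x3 ∨ ¬x1 ∨ ¬x1 ∨ ¬x2 ∨ x3) ∧ (¬x3 ∨ ¬x1 ∨ ¬x2 ∨ ¬x2 ∨ x3)   (distribute ∨ over ∧)
≡ ¬x2 ∨ ¬x1 ∨ x3   (simplify)

¬x2 ∨ ¬x1 ∨ x3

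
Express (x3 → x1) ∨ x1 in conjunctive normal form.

(x3 → x1) ∨ x1
= ¬x3 ∨ x1 ∨ x1   — eliminate →
= ¬x3 ∨ x1   — simplify

¬x3 ∨ x1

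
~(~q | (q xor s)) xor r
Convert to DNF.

~(~q | (q xor s)) xor r
⇔ (~(~q | (q xor s)) & ~r) | (~~(~q | (q xor s)) & r)   — expand xor
⇔ (~(~q | (q & ~s) | (~q & s)) & ~r) | (~~(~q | (q xor s)) & r)   — expand xor
⇔ (~(~q | (q & ~s) | (~q & s)) & ~r) | (~~(~q | (q & ~s) | (~q & s)) & r)   — expand xor
⇔ (~~q & ~(q & ~s) & ~(~q & s) & ~r) | (~~(~q | (q & ~s) | (~q & s)) & r)   — De Morgan
⇔ (q & ~(q & ~s) & ~(~q & s) & ~r) | (~~(~q | (q & ~s) | (~q & s)) & r)   — double negation
⇔ (q & (~q | ~~s) & ~(~q & s) & ~r) | (~~(~q | (q & ~s) | (~q & s)) & r)   — De Morgan
⇔ (q & (~q | s) & ~(~q & s) & ~r) | (~~(~q | (q & ~s) | (~q & s)) & r)   — double negation
⇔ (q & (~q | s) & (~~q | ~s) & ~r) | (~~(~q | (q & ~s) | (~q & s)) & r)   — De Morgan
⇔ (q & (~q | s) & (q | ~s) & ~r) | (~~(~q | (q & ~s) | (~q & s)) & r)   — double negation
⇔ (q & (~q | s) & (q | ~s) & ~r) | ((~q | (q & ~s) | (~q & s)) & r)   — double negation
⇔ (q & ~q & q & ~r) | (q & ~q & ~s & ~r) | (q & s & q & ~r) | (q & s & ~s & ~r) | (~q & r) | (q & ~s & r) | (~q & s & r)   — distribute & over |
⇔ (q & s & ~r) | (~q & r) | (q & ~s & r)   — simplify

(q & s & ~r) | (~q & r) | (q & ~s & r)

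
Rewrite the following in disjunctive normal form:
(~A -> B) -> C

(~A & ~B) | C

(~A -> B) -> C
≡ ~(~A -> B) | C   — eliminate ->
≡ ~(~~A | B) | C   — eliminate ->
≡ (~~~A & ~B) | C   — De Morgan
≡ (~A & ~B) | C   — double negation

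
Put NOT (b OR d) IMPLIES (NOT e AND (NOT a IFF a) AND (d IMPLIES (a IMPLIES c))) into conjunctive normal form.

NOT (b OR d) IMPLIES (NOT e AND (NOT a IFF a) AND (d IMPLIES (a IMPLIES c)))
≡ NOT NOT (b OR d) OR (NOT e AND (NOT a IFF a) AND (d IMPLIES (a IMPLIES c)))   (eliminate IMPLIES)
≡ NOT NOT (b OR d) OR (NOT e AND (NOT a IMPLIES a) AND (a IMPLIES NOT a) AND (d IMPLIES (a IMPLIES c)))   (eliminate IFF)
≡ NOT NOT (b OR d) OR (NOT e AND (NOT NOT a OR a) AND (a IMPLIES NOT a) AND (d IMPLIES (a IMPLIES c)))   (eliminate IMPLIES)
≡ NOT NOT (b OR d) OR (NOT e AND (NOT NOT a OR a) AND (NOT a OR NOT a) AND (d IMPLIES (a IMPLIES c)))   (eliminate IMPLIES)
≡ NOT NOT (b OR d) OR (NOT e AND (NOT NOT a OR a) AND (NOT a OR NOT a) AND (NOT d OR (a IMPLIES c)))   (eliminate IMPLIES)
≡ NOT NOT (b OR d) OR (NOT e AND (NOT NOT a OR a) AND (NOT a OR NOT a) AND (NOT d OR NOT a OR c))   (eliminate IMPLIES)
≡ b OR d OR (NOT e AND (NOT NOT a OR a) AND (NOT a OR NOT a) AND (NOT d OR NOT a OR c))   (double negation)
≡ b OR d OR (NOT e AND (a OR a) AND (NOT a OR NOT a) AND (NOT d OR NOT a OR c))   (double negation)
≡ (b OR d OR NOT e) AND (b OR d OR a OR a) AND (b OR d OR NOT a OR NOT a) AND (b OR d OR NOT d OR NOT a OR c)   (distribute OR over AND)
≡ (b OR d OR NOT e) AND (b OR d OR a) AND (b OR d OR NOT a)   (simplify)

(b OR d OR NOT e) AND (b OR d OR a) AND (b OR d OR NOT a)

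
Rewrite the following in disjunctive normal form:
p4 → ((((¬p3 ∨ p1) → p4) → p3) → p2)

p4 → ((((¬p3 ∨ p1) → p4) → p3) → p2)
= ¬p4 ∨ ((((¬p3 ∨ p1) → p4) → p3) → p2)   [eliminate →]
= ¬p4 ∨ ¬(((¬p3 ∨ p1) → p4) → p3) ∨ p2   [eliminate →]
= ¬p4 ∨ ¬(¬((¬p3 ∨ p1) → p4) ∨ p3) ∨ p2   [eliminate →]
= ¬p4 ∨ ¬(¬(¬(¬p3 ∨ p1) ∨ p4) ∨ p3) ∨ p2   [eliminate →]
= ¬p4 ∨ (¬¬(¬(¬p3 ∨ p1) ∨ p4) ∧ ¬p3) ∨ p2   [De Morgan]
= ¬p4 ∨ ((¬(¬p3 ∨ p1) ∨ p4) ∧ ¬p3) ∨ p2   [double negation]
= ¬p4 ∨ (((¬¬p3 ∧ ¬p1) ∨ p4) ∧ ¬p3) ∨ p2   [De Morgan]
= ¬p4 ∨ (((p3 ∧ ¬p1) ∨ p4) ∧ ¬p3) ∨ p2   [double negation]
= ¬p4 ∨ (p3 ∧ ¬p1 ∧ ¬p3) ∨ (p4 ∧ ¬p3) ∨ p2   [distribute ∧ over ∨]
= ¬p4 ∨ (p4 ∧ ¬p3) ∨ p2   [simplify]

¬p4 ∨ (p4 ∧ ¬p3) ∨ p2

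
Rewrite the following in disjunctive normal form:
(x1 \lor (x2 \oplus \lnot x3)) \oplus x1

(x1 \lor (x2 \oplus \lnot x3)) \oplus x1
≡ ((x1 \lor (x2 \oplus \lnot x3)) \land \lnot x1) \lor (\lnot (x1 \lor (x2 \oplus \lnot x3)) \land x1)   [expand \oplus]
≡ ((x1 \lor (x2 \land \lnot \lnot x3) \lor (\lnot x2 \land \lnot x3)) \land \lnot x1) \lor (\lnot (x1 \lor (x2 \oplus \lnot x3)) \land x1)   [expand \oplus]
≡ ((x1 \lor (x2 \land \lnot \lnot x3) \lor (\lnot x2 \land \lnot x3)) \land \lnot x1) \lor (\lnot (x1 \lor (x2 \land \lnot \lnot x3) \lor (\lnot x2 \land \lnot x3)) \land x1)   [expand \oplus]
≡ ((x1 \lor (x2 \land x3) \lor (\lnot x2 \land \lnot x3)) \land \lnot x1) \lor (\lnot (x1 \lor (x2 \land \lnot \lnot x3) \lor (\lnot x2 \land \lnot x3)) \land x1)   [double negation]
≡ ((x1 \lor (x2 \land x3) \lor (\lnot x2 \land \lnot x3)) \land \lnot x1) \lor (\lnot x1 \land \lnot (x2 \land \lnot \lnot x3) \land \lnot (\lnot x2 \land \lnot x3) \land x1)   [De Morgan]
≡ ((x1 \lor (x2 \land x3) \lor (\lnot x2 \land \lnot x3)) \land \lnot x1) \lor (\lnot x1 \land (\lnot x2 \lor \lnot \lnot \lnot x3) \land \lnot (\lnot x2 \land \lnot x3) \land x1)   [De Morgan]
≡ ((x1 \lor (x2 \land x3) \lor (\lnot x2 \land \lnot x3)) \land \lnot x1) \lor (\lnot x1 \land (\lnot x2 \lor \lnot x3) \land \lnot (\lnot x2 \land \lnot x3) \land x1)   [double negation]
≡ ((x1 \lor (x2 \land x3) \lor (\lnot x2 \land \lnot x3)) \land \lnot x1) \lor (\lnot x1 \land (\lnot x2 \lor \lnot x3) \land (\lnot \lnot x2 \lor \lnot \lnot x3) \land x1)   [De Morgan]
≡ ((x1 \lor (x2 \land x3) \lor (\lnot x2 \land \lnot x3)) \land \lnot x1) \lor (\lnot x1 \land (\lnot x2 \lor \lnot x3) \land (x2 \lor \lnot \lnot x3) \land x1)   [double negation]
≡ ((x1 \lor (x2 \land x3) \lor (\lnot x2 \land \lnot x3)) \land \lnot x1) \lor (\lnot x1 \land (\lnot x2 \lor \lnot x3) \land (x2 \lor x3) \land x1)   [double negation]
≡ (x1 \land \lnot x1) \lor (x2 \land x3 \land \lnot x1) \lor (\lnot x2 \land \lnot x3 \land \lnot x1) \lor (\lnot x1 \land \lnot x2 \land x2 \land x1) \lor (\lnot x1 \land \lnot x2 \land x3 \land x1) \lor (\lnot x1 \land \lnot x3 \land x2 \land x1) \lor (\lnot x1 \land \lnot x3 \land x3 \land x1)   [distribute \land over \lor]
≡ (x2 \land x3 \land \lnot x1) \lor (\lnot x2 \land \lnot x3 \land \lnot x1)   [simplify]

(x2 \land x3 \land \lnot x1) \lor (\lnot x2 \land \lnot x3 \land \lnot x1)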